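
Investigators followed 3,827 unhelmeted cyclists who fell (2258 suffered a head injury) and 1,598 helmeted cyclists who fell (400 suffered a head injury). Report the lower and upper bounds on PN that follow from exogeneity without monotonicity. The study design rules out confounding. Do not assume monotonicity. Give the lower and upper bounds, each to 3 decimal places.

p₁ = P(outcome | exposed) = 2258/3827 = 0.59002
p₀ = P(outcome | unexposed) = 400/1598 = 0.25031
Under exogeneity alone the bounds on PN are max{0,(p₁−p₀)/p₁} ≤ PN ≤ min{1,(1−p₀)/p₁}.
  lower = (p₁ − p₀)/p₁ = 0.33971 / 0.59002 ≈ 0.5758
  upper = min{1, (1 − p₀)/p₁} = 0.74969 / 0.59002 ≈ 1.2706 → capped at 1

0.576 ≤ PN ≤ 1.000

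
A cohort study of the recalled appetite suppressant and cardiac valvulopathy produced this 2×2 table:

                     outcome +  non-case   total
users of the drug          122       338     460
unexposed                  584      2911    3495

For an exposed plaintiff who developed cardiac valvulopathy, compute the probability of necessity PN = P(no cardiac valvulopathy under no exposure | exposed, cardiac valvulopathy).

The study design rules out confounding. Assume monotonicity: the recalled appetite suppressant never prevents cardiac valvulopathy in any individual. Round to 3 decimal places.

p₁ = P(outcome | exposed) = 122/460 = 0.26522
p₀ = P(outcome | unexposed) = 584/3495 = 0.1671
Under exogeneity and monotonicity, PN = (p₁ − p₀)/p₁.
PN = (0.26522 − 0.1671) / 0.26522 ≈ 0.3700

PN ≈ 0.370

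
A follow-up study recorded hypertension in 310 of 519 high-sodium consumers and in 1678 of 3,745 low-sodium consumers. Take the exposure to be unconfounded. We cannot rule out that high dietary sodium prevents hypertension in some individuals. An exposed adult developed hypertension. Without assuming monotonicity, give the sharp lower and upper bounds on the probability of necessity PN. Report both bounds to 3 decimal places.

0.250 ≤ PN ≤ 0.924

p₁ = P(outcome | exposed) = 310/519 = 0.5973
p₀ = P(outcome | unexposed) = 1678/3745 = 0.44806
Under exogeneity alone the bounds on PN are max{0,(p₁−p₀)/p₁} ≤ PN ≤ min{1,(1−p₀)/p₁}.
  lower = (p₁ − p₀)/p₁ = 0.14924 / 0.5973 ≈ 0.2499
  upper = min{1, (1 − p₀)/p₁} = 0.55194 / 0.5973 ≈ 0.9240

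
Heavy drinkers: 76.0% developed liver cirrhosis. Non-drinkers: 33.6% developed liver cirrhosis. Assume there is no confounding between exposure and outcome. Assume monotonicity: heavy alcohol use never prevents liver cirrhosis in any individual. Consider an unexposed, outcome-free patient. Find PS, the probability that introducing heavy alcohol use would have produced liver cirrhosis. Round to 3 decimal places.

PS ≈ 0.639

p₁ = 0.76, p₀ = 0.336.
Under exogeneity and monotonicity, PS = (p₁ − p₀) / (1 − p₀).
PS = (0.76 − 0.336) / (1 − 0.336) = 0.424 / 0.664 ≈ 0.6386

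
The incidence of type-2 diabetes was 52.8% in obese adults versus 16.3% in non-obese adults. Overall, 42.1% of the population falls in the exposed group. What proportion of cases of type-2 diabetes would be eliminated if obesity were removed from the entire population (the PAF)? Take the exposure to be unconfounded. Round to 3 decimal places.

PAF ≈ 0.485

p₁ = 0.528, p₀ = 0.163.
Overall risk P(Y=1) = π·p₁ + (1−π)·p₀ = 0.421×0.528 + 0.579×0.163 = 0.31667.
Under exogeneity, PAF = [P(Y=1) − p₀] / P(Y=1).
PAF = (0.31667 − 0.163) / 0.31667 ≈ 0.4853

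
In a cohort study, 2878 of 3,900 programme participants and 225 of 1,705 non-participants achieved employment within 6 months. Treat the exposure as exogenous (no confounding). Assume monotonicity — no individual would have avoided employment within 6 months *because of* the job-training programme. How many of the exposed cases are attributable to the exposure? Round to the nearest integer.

p₁ = P(outcome | exposed) = 2878/3900 = 0.73795
p₀ = P(outcome | unexposed) = 225/1705 = 0.13196
PN = (p₁ − p₀)/p₁ = (0.73795 − 0.13196) / 0.73795 ≈ 0.82117.
Attributable cases ≈ PN × (exposed cases) = 0.82117 × 2878 ≈ 2363.34.

about 2363 cases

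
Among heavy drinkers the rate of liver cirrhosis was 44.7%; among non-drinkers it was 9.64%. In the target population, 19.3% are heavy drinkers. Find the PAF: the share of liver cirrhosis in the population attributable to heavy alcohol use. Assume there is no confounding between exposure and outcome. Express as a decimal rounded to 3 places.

p₁ = 0.447, p₀ = 0.0964.
Overall risk P(Y=1) = π·p₁ + (1−π)·p₀ = 0.193×0.447 + 0.807×0.0964 = 0.16407.
Under exogeneity, PAF = [P(Y=1) − p₀] / P(Y=1).
PAF = (0.16407 − 0.0964) / 0.16407 ≈ 0.4124

PAF ≈ 0.412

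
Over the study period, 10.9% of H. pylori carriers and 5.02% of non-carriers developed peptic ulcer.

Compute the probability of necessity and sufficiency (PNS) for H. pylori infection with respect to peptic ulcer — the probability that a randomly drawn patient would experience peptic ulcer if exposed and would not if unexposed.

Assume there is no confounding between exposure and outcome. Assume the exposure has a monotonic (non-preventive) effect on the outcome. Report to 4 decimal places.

p₁ = 0.109, p₀ = 0.0502.
Under exogeneity and monotonicity, PNS = p₁ − p₀.
PNS = 0.109 − 0.0502 = 0.0588

PNS ≈ 0.0588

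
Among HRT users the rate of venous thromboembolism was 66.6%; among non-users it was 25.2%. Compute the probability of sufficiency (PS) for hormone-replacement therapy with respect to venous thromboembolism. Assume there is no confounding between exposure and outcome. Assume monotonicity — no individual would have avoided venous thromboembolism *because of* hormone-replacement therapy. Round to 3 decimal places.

p₁ = 0.666, p₀ = 0.252.
Under exogeneity and monotonicity, PS = (p₁ − p₀) / (1 − p₀).
PS = (0.666 − 0.252) / (1 − 0.252) = 0.414 / 0.748 ≈ 0.5535

PS ≈ 0.553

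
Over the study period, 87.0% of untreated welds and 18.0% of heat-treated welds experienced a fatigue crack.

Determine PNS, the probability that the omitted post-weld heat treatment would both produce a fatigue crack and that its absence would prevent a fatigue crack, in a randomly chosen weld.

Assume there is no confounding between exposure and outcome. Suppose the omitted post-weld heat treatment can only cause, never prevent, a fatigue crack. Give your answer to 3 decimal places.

PNS ≈ 0.690

p₁ = 0.87, p₀ = 0.18.
Under exogeneity and monotonicity, PNS = p₁ − p₀.
PNS = 0.87 − 0.18 = 0.69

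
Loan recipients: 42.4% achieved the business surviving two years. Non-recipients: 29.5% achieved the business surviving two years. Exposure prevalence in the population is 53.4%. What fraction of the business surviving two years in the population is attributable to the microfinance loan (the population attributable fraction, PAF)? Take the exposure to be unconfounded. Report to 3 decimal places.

PAF ≈ 0.189

p₁ = 0.424, p₀ = 0.295.
Overall risk P(Y=1) = π·p₁ + (1−π)·p₀ = 0.534×0.424 + 0.466×0.295 = 0.36389.
Under exogeneity, PAF = [P(Y=1) − p₀] / P(Y=1).
PAF = (0.36389 − 0.295) / 0.36389 ≈ 0.1893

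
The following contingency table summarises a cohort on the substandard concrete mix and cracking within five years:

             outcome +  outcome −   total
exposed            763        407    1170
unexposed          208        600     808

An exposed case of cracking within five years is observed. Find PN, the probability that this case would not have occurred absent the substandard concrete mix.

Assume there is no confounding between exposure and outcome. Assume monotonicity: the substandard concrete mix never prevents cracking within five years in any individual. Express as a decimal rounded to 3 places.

p₁ = P(outcome | exposed) = 763/1170 = 0.65214
p₀ = P(outcome | unexposed) = 208/808 = 0.25743
Under exogeneity and monotonicity, PN = (p₁ − p₀)/p₁.
PN = (0.65214 − 0.25743) / 0.65214 ≈ 0.6053

PN ≈ 0.605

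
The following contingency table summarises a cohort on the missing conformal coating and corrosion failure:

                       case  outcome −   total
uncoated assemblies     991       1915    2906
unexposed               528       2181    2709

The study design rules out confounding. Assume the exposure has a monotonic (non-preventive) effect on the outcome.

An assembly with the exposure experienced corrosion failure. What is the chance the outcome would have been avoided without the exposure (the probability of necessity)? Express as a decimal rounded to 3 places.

p₁ = P(outcome | exposed) = 991/2906 = 0.34102
p₀ = P(outcome | unexposed) = 528/2709 = 0.19491
Under exogeneity and monotonicity, PN = (p₁ − p₀)/p₁.
PN = (0.34102 − 0.19491) / 0.34102 ≈ 0.4285

PN ≈ 0.428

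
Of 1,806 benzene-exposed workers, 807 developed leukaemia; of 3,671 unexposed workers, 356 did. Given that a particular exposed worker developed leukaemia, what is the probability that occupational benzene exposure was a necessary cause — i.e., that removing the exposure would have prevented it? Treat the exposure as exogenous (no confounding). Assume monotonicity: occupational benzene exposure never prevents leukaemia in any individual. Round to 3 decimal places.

p₁ = P(outcome | exposed) = 807/1806 = 0.44684
p₀ = P(outcome | unexposed) = 356/3671 = 0.096976
Under exogeneity and monotonicity, PN = (p₁ − p₀) / p₁.
PN = (0.44684 − 0.096976) / 0.44684 = 0.34987 / 0.44684 ≈ 0.7830

PN ≈ 0.783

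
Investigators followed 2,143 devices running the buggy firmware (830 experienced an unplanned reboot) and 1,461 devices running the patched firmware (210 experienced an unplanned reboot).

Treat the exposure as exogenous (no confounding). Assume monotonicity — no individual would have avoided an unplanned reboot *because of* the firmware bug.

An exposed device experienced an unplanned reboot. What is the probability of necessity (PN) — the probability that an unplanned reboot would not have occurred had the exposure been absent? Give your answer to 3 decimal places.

p₁ = P(outcome | exposed) = 830/2143 = 0.38731
p₀ = P(outcome | unexposed) = 210/1461 = 0.14374
Under exogeneity and monotonicity, PN = (p₁ − p₀) / p₁.
PN = (0.38731 − 0.14374) / 0.38731 = 0.24357 / 0.38731 ≈ 0.6289

PN ≈ 0.629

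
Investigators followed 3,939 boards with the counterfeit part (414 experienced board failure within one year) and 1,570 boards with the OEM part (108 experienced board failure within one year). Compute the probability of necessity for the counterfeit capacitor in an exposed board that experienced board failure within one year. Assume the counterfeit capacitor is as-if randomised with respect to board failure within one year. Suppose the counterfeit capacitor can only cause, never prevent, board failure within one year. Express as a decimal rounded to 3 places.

p₁ = P(outcome | exposed) = 414/3939 = 0.1051
p₀ = P(outcome | unexposed) = 108/1570 = 0.06879
Under exogeneity and monotonicity, PN = (p₁ − p₀) / p₁.
PN = (0.1051 − 0.06879) / 0.1051 = 0.036313 / 0.1051 ≈ 0.3455

PN ≈ 0.345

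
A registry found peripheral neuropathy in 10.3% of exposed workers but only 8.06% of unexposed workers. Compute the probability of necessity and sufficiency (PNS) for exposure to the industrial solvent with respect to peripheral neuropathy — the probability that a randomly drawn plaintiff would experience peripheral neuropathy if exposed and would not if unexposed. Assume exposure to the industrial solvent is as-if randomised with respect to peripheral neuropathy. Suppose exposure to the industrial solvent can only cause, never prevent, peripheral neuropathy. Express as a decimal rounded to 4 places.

PNS ≈ 0.0224

p₁ = 0.103, p₀ = 0.0806.
Under exogeneity and monotonicity, PNS = p₁ − p₀.
PNS = 0.103 − 0.0806 = 0.0224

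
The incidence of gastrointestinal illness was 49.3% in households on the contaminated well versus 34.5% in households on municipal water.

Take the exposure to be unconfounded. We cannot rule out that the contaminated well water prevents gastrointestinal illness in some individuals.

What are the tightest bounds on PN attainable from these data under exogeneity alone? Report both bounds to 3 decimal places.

0.300 ≤ PN ≤ 1.000

p₁ = 0.493, p₀ = 0.345.
Under exogeneity alone the bounds on PN are max{0,(p₁−p₀)/p₁} ≤ PN ≤ min{1,(1−p₀)/p₁}.
  lower = (p₁ − p₀)/p₁ = 0.148 / 0.493 ≈ 0.3002
  upper = min{1, (1 − p₀)/p₁} = 0.655 / 0.493 ≈ 1.3286 → capped at 1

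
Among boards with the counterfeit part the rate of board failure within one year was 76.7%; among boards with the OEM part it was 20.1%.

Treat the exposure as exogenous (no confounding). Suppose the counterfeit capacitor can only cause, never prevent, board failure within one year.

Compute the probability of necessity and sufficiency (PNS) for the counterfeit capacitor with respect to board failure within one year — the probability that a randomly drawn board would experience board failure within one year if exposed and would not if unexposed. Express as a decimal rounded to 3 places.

PNS ≈ 0.566

p₁ = 0.767, p₀ = 0.201.
Under exogeneity and monotonicity, PNS = p₁ − p₀.
PNS = 0.767 − 0.201 = 0.566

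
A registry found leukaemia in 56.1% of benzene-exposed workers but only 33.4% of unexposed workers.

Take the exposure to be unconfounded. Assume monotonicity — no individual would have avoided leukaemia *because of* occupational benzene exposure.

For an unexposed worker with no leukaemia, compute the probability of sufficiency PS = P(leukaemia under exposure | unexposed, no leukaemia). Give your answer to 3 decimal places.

PS ≈ 0.341

p₁ = 0.561, p₀ = 0.334.
Under exogeneity and monotonicity, PS = (p₁ − p₀) / (1 − p₀).
PS = (0.561 − 0.334) / (1 − 0.334) = 0.227 / 0.666 ≈ 0.3408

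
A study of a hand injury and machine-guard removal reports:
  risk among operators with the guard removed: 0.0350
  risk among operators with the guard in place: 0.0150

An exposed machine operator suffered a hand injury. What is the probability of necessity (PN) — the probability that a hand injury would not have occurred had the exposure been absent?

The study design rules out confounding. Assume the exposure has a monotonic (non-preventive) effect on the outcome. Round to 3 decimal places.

Let p₁ = 0.035, p₀ = 0.015.
Under exogeneity and monotonicity, PN = (p₁ − p₀) / p₁.
PN = (0.035 − 0.015) / 0.035 = 0.02 / 0.035 ≈ 0.5714

PN ≈ 0.571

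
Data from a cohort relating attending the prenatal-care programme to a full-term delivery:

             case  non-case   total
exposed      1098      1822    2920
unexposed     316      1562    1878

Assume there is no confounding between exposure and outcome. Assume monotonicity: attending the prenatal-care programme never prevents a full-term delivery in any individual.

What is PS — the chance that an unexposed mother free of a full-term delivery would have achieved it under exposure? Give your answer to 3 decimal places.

PS ≈ 0.250

p₁ = P(outcome | exposed) = 1098/2920 = 0.37603
p₀ = P(outcome | unexposed) = 316/1878 = 0.16826
Under exogeneity and monotonicity, PS = (p₁ − p₀)/(1 − p₀).
PS = (0.37603 − 0.16826) / 0.83174 ≈ 0.2498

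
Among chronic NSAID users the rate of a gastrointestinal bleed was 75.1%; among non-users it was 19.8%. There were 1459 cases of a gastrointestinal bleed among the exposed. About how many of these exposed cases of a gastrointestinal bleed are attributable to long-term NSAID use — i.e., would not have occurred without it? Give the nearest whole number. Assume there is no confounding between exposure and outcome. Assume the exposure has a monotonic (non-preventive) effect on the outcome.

p₁ = 0.751, p₀ = 0.198.
PN = (p₁ − p₀)/p₁ = (0.751 − 0.198) / 0.751 ≈ 0.73635.
Attributable cases ≈ PN × (exposed cases) = 0.73635 × 1459 ≈ 1074.34.

about 1074 cases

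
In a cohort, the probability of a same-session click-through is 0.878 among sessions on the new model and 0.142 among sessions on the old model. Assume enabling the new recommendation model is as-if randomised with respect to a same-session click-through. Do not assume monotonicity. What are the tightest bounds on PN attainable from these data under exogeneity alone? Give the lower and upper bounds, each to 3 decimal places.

0.838 ≤ PN ≤ 0.977

Let p₁ = 0.878, p₀ = 0.142.
Under exogeneity alone the bounds on PN are max{0,(p₁−p₀)/p₁} ≤ PN ≤ min{1,(1−p₀)/p₁}.
  lower = (p₁ − p₀)/p₁ = 0.736 / 0.878 ≈ 0.8383
  upper = min{1, (1 − p₀)/p₁} = 0.858 / 0.878 ≈ 0.9772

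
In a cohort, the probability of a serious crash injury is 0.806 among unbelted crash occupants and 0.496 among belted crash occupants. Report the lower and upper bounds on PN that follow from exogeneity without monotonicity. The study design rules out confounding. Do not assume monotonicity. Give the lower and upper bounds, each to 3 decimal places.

0.385 ≤ PN ≤ 0.625

Let p₁ = 0.806, p₀ = 0.496.
Under exogeneity alone the bounds on PN are max{0,(p₁−p₀)/p₁} ≤ PN ≤ min{1,(1−p₀)/p₁}.
  lower = (p₁ − p₀)/p₁ = 0.31 / 0.806 ≈ 0.3846
  upper = min{1, (1 − p₀)/p₁} = 0.504 / 0.806 ≈ 0.6253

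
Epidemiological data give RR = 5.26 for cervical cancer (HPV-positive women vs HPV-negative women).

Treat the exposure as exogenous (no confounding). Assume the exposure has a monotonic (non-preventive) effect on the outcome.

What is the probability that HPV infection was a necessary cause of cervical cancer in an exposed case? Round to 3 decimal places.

PN ≈ 0.810

Under exogeneity and monotonicity, PN = (RR − 1) / RR = 1 − 1/RR.
PN = (5.26 − 1) / 5.26 = 4.26 / 5.26 ≈ 0.8099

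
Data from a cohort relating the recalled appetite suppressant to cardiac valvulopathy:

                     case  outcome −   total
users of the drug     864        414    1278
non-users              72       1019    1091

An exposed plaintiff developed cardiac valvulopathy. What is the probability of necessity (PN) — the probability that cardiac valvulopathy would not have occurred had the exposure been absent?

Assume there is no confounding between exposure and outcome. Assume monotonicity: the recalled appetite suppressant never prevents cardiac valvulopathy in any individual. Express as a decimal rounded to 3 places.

p₁ = P(outcome | exposed) = 864/1278 = 0.67606
p₀ = P(outcome | unexposed) = 72/1091 = 0.065995
Under exogeneity and monotonicity, PN = (p₁ − p₀)/p₁.
PN = (0.67606 − 0.065995) / 0.67606 ≈ 0.9024

PN ≈ 0.902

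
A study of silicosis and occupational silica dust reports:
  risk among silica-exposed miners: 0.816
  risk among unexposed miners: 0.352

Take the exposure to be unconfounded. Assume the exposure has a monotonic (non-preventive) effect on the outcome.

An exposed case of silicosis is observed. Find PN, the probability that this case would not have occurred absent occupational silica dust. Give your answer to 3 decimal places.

PN ≈ 0.569

Let p₁ = 0.816, p₀ = 0.352.
Under exogeneity and monotonicity, PN = (p₁ − p₀) / p₁.
PN = (0.816 − 0.352) / 0.816 = 0.464 / 0.816 ≈ 0.5686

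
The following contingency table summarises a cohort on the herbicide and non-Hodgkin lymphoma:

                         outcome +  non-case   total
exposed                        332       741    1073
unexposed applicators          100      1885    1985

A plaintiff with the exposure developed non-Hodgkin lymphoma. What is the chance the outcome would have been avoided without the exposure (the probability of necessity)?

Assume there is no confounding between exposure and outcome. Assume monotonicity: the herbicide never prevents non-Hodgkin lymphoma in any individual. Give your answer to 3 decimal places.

PN ≈ 0.837

p₁ = P(outcome | exposed) = 332/1073 = 0.30941
p₀ = P(outcome | unexposed) = 100/1985 = 0.050378
Under exogeneity and monotonicity, PN = (p₁ − p₀)/p₁.
PN = (0.30941 − 0.050378) / 0.30941 ≈ 0.8372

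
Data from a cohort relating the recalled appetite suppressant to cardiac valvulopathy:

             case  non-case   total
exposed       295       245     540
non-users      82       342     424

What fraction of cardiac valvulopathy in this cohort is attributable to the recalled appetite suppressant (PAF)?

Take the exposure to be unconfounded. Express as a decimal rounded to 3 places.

p₁ = P(outcome | exposed) = 295/540 = 0.5463
p₀ = P(outcome | unexposed) = 82/424 = 0.1934
Exposure prevalence π = 540/964 = 0.56017; overall risk P(Y=1) = 0.39108.
Under exogeneity, PAF = [P(Y=1) − p₀]/P(Y=1).
PAF = (0.39108 − 0.1934) / 0.39108 ≈ 0.5055

PAF ≈ 0.505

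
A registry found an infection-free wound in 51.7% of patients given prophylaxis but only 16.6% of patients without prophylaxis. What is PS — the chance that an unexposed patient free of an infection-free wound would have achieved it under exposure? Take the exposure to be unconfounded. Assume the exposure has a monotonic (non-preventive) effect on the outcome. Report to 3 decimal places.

p₁ = 0.517, p₀ = 0.166.
Under exogeneity and monotonicity, PS = (p₁ − p₀) / (1 − p₀).
PS = (0.517 − 0.166) / (1 − 0.166) = 0.351 / 0.834 ≈ 0.4209

PS ≈ 0.421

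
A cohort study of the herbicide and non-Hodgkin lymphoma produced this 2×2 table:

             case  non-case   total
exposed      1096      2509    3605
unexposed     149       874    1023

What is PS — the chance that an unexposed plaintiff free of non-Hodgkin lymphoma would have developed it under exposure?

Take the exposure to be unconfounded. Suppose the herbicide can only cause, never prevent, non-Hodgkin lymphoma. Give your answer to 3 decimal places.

PS ≈ 0.185

p₁ = P(outcome | exposed) = 1096/3605 = 0.30402
p₀ = P(outcome | unexposed) = 149/1023 = 0.14565
Under exogeneity and monotonicity, PS = (p₁ − p₀) / (1 − p₀).
PS = (0.30402 − 0.14565) / (1 − 0.14565) = 0.15837 / 0.85435 ≈ 0.1854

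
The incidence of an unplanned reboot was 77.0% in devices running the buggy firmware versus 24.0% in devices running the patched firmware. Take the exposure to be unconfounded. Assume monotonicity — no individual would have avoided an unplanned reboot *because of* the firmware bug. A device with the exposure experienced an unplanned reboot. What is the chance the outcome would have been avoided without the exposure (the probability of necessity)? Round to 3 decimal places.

PN ≈ 0.688

p₁ = 0.77, p₀ = 0.24.
Under exogeneity and monotonicity, PN = (p₁ − p₀) / p₁.
PN = (0.77 − 0.24) / 0.77 = 0.53 / 0.77 ≈ 0.6883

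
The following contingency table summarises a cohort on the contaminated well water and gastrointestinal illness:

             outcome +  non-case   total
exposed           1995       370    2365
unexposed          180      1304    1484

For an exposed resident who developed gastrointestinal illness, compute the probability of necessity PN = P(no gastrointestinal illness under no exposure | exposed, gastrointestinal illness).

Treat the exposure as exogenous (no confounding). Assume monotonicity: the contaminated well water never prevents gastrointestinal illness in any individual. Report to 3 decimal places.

p₁ = P(outcome | exposed) = 1995/2365 = 0.84355
p₀ = P(outcome | unexposed) = 180/1484 = 0.12129
Under exogeneity and monotonicity, PN = (p₁ − p₀)/p₁.
PN = (0.84355 − 0.12129) / 0.84355 ≈ 0.8562

PN ≈ 0.856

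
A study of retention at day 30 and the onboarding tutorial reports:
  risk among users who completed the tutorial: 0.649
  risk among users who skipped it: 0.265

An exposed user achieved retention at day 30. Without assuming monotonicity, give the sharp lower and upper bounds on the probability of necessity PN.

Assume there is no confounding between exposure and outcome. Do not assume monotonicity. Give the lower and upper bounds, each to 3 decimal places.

Let p₁ = 0.649, p₀ = 0.265.
Under exogeneity alone the bounds on PN are max{0,(p₁−p₀)/p₁} ≤ PN ≤ min{1,(1−p₀)/p₁}.
  lower = (p₁ − p₀)/p₁ = 0.384 / 0.649 ≈ 0.5917
  upper = min{1, (1 − p₀)/p₁} = 0.735 / 0.649 ≈ 1.1325 → capped at 1

0.592 ≤ PN ≤ 1.000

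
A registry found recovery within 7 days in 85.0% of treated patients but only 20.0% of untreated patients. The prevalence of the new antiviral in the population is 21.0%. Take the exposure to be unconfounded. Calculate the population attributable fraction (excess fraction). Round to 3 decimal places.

PAF ≈ 0.406

p₁ = 0.85, p₀ = 0.2.
Overall risk P(Y=1) = π·p₁ + (1−π)·p₀ = 0.21×0.85 + 0.79×0.2 = 0.3365.
Under exogeneity, PAF = [P(Y=1) − p₀] / P(Y=1).
PAF = (0.3365 − 0.2) / 0.3365 ≈ 0.4056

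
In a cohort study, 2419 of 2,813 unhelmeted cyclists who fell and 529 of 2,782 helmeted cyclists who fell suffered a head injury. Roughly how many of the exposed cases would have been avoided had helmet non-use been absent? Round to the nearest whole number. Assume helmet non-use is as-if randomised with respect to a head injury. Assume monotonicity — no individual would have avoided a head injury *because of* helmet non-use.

about 1884 cases

p₁ = P(outcome | exposed) = 2419/2813 = 0.85994
p₀ = P(outcome | unexposed) = 529/2782 = 0.19015
PN = (p₁ − p₀)/p₁ = (0.85994 − 0.19015) / 0.85994 ≈ 0.77888.
Attributable cases ≈ PN × (exposed cases) = 0.77888 × 2419 ≈ 1884.11.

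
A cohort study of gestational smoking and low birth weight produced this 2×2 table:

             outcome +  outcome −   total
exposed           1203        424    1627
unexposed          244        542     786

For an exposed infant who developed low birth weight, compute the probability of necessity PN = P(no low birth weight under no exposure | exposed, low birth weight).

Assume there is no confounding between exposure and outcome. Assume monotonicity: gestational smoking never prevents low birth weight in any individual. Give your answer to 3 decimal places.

p₁ = P(outcome | exposed) = 1203/1627 = 0.7394
p₀ = P(outcome | unexposed) = 244/786 = 0.31043
Under exogeneity and monotonicity, PN = (p₁ − p₀)/p₁.
PN = (0.7394 − 0.31043) / 0.7394 ≈ 0.5802

PN ≈ 0.580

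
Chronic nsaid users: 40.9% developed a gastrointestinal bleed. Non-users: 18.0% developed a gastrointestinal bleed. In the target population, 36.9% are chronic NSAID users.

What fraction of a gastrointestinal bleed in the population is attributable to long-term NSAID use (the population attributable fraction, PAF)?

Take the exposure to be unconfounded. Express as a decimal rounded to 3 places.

p₁ = 0.409, p₀ = 0.18.
Overall risk P(Y=1) = π·p₁ + (1−π)·p₀ = 0.369×0.409 + 0.631×0.18 = 0.2645.
Under exogeneity, PAF = [P(Y=1) − p₀] / P(Y=1).
PAF = (0.2645 − 0.18) / 0.2645 ≈ 0.3195

PAF ≈ 0.319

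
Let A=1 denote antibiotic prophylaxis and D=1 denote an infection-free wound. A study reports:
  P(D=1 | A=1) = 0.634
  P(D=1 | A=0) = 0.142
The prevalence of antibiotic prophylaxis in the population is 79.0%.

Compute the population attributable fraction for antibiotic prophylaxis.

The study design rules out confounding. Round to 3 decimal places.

PAF ≈ 0.732

Let p₁ = 0.634, p₀ = 0.142.
Overall risk P(Y=1) = π·p₁ + (1−π)·p₀ = 0.79×0.634 + 0.21×0.142 = 0.53068.
Under exogeneity, PAF = [P(Y=1) − p₀] / P(Y=1).
PAF = (0.53068 − 0.142) / 0.53068 ≈ 0.7324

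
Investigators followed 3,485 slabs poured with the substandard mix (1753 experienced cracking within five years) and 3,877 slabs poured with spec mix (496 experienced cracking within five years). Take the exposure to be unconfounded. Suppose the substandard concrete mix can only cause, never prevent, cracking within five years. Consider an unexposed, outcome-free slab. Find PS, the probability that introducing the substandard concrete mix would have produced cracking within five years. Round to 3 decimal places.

PS ≈ 0.430

p₁ = P(outcome | exposed) = 1753/3485 = 0.50301
p₀ = P(outcome | unexposed) = 496/3877 = 0.12793
Under exogeneity and monotonicity, PS = (p₁ − p₀) / (1 − p₀).
PS = (0.50301 − 0.12793) / (1 − 0.12793) = 0.37508 / 0.87207 ≈ 0.4301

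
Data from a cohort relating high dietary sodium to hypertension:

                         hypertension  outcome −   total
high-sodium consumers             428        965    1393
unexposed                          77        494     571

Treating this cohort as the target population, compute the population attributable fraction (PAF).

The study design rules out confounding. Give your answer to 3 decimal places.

PAF ≈ 0.476

p₁ = P(outcome | exposed) = 428/1393 = 0.30725
p₀ = P(outcome | unexposed) = 77/571 = 0.13485
Exposure prevalence π = 1393/1964 = 0.70927; overall risk P(Y=1) = 0.25713.
Under exogeneity, PAF = [P(Y=1) − p₀]/P(Y=1).
PAF = (0.25713 − 0.13485) / 0.25713 ≈ 0.4755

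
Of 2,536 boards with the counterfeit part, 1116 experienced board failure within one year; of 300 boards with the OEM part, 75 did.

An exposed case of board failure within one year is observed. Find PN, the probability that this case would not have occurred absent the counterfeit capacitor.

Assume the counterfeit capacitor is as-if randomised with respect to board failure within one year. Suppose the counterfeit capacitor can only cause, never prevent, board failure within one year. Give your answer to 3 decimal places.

PN ≈ 0.432

p₁ = P(outcome | exposed) = 1116/2536 = 0.44006
p₀ = P(outcome | unexposed) = 75/300 = 0.25
Under exogeneity and monotonicity, PN = (p₁ − p₀) / p₁.
PN = (0.44006 − 0.25) / 0.44006 = 0.19006 / 0.44006 ≈ 0.4319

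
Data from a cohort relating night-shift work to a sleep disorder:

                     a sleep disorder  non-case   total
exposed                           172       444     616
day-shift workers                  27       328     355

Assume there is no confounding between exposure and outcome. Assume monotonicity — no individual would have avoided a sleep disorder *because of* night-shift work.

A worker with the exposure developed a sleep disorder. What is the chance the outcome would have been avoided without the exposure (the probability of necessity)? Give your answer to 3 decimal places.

p₁ = P(outcome | exposed) = 172/616 = 0.27922
p₀ = P(outcome | unexposed) = 27/355 = 0.076056
Under exogeneity and monotonicity, PN = (p₁ − p₀)/p₁.
PN = (0.27922 − 0.076056) / 0.27922 ≈ 0.7276

PN ≈ 0.728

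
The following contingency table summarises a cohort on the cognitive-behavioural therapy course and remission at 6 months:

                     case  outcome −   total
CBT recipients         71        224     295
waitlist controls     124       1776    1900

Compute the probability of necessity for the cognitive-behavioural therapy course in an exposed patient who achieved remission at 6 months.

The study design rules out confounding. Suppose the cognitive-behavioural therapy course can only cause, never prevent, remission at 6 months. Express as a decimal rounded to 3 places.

PN ≈ 0.729

p₁ = P(outcome | exposed) = 71/295 = 0.24068
p₀ = P(outcome | unexposed) = 124/1900 = 0.065263
Under exogeneity and monotonicity, PN = (p₁ − p₀)/p₁.
PN = (0.24068 − 0.065263) / 0.24068 ≈ 0.7288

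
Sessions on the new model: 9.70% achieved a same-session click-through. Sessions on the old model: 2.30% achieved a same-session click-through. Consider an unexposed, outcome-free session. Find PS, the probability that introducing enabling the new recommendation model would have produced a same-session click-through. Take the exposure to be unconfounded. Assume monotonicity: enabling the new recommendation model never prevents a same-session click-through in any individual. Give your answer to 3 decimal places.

p₁ = 0.097, p₀ = 0.023.
Under exogeneity and monotonicity, PS = (p₁ − p₀) / (1 − p₀).
PS = (0.097 − 0.023) / (1 − 0.023) = 0.074 / 0.977 ≈ 0.0757

PS ≈ 0.076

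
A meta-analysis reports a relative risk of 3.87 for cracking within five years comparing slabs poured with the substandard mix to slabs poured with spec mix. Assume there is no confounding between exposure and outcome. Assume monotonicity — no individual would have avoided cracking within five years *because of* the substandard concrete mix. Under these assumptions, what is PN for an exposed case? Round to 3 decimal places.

Under exogeneity and monotonicity, PN = (RR − 1) / RR = 1 − 1/RR.
PN = (3.87 − 1) / 3.87 = 2.87 / 3.87 ≈ 0.7416

PN ≈ 0.742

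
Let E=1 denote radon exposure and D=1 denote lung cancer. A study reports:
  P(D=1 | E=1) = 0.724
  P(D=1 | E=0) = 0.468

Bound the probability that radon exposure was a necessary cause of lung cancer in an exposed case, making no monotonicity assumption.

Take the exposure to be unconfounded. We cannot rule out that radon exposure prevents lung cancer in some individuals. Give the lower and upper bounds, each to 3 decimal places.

0.354 ≤ PN ≤ 0.735

Let p₁ = 0.724, p₀ = 0.468.
Under exogeneity alone the bounds on PN are max{0,(p₁−p₀)/p₁} ≤ PN ≤ min{1,(1−p₀)/p₁}.
  lower = (p₁ − p₀)/p₁ = 0.256 / 0.724 ≈ 0.3536
  upper = min{1, (1 − p₀)/p₁} = 0.532 / 0.724 ≈ 0.7348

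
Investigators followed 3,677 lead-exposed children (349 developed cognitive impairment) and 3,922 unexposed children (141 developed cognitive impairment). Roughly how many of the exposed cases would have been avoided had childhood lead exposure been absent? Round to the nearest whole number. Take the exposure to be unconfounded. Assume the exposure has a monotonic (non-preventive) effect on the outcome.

p₁ = P(outcome | exposed) = 349/3677 = 0.094914
p₀ = P(outcome | unexposed) = 141/3922 = 0.035951
PN = (p₁ − p₀)/p₁ = (0.094914 − 0.035951) / 0.094914 ≈ 0.62123.
Attributable cases ≈ PN × (exposed cases) = 0.62123 × 349 ≈ 216.81.

about 217 cases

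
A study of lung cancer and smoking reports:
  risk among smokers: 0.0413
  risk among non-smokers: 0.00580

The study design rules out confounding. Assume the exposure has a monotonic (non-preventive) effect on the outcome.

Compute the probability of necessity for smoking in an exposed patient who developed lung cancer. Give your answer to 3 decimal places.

Let p₁ = 0.0413, p₀ = 0.0058.
Under exogeneity and monotonicity, PN = (p₁ − p₀) / p₁.
PN = (0.0413 − 0.0058) / 0.0413 = 0.0355 / 0.0413 ≈ 0.8596

PN ≈ 0.860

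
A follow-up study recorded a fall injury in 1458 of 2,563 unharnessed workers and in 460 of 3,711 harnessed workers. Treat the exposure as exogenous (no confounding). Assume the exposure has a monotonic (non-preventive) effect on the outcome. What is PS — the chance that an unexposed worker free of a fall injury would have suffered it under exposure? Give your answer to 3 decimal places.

PS ≈ 0.508

p₁ = P(outcome | exposed) = 1458/2563 = 0.56886
p₀ = P(outcome | unexposed) = 460/3711 = 0.12396
Under exogeneity and monotonicity, PS = (p₁ − p₀) / (1 − p₀).
PS = (0.56886 − 0.12396) / (1 − 0.12396) = 0.44491 / 0.87604 ≈ 0.5079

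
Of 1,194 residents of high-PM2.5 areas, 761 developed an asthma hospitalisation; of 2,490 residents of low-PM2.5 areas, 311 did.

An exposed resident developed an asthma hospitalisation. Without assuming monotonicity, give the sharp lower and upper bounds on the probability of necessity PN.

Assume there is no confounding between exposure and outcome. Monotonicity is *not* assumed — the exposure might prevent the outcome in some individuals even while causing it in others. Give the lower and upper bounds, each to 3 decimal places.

0.804 ≤ PN ≤ 1.000

p₁ = P(outcome | exposed) = 761/1194 = 0.63735
p₀ = P(outcome | unexposed) = 311/2490 = 0.1249
Under exogeneity alone the bounds on PN are max{0,(p₁−p₀)/p₁} ≤ PN ≤ min{1,(1−p₀)/p₁}.
  lower = (p₁ − p₀)/p₁ = 0.51245 / 0.63735 ≈ 0.8040
  upper = min{1, (1 − p₀)/p₁} = 0.8751 / 0.63735 ≈ 1.3730 → capped at 1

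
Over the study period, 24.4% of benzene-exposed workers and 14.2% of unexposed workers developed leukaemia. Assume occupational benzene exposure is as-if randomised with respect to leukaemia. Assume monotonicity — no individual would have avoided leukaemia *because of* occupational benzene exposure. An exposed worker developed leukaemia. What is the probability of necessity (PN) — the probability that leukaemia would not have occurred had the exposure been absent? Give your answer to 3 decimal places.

p₁ = 0.244, p₀ = 0.142.
Under exogeneity and monotonicity, PN = (p₁ − p₀) / p₁.
PN = (0.244 − 0.142) / 0.244 = 0.102 / 0.244 ≈ 0.4180

PN ≈ 0.418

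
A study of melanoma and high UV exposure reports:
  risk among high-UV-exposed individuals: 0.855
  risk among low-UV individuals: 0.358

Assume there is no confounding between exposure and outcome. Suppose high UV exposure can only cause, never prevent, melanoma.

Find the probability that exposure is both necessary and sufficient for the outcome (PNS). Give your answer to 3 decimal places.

Let p₁ = 0.855, p₀ = 0.358.
Under exogeneity and monotonicity, PNS = p₁ − p₀.
PNS = 0.855 − 0.358 = 0.497

PNS ≈ 0.497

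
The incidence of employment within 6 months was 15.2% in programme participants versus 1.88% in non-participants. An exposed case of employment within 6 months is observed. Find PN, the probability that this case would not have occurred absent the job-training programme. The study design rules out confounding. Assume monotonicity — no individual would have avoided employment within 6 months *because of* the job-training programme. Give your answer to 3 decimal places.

PN ≈ 0.876

p₁ = 0.152, p₀ = 0.0188.
Under exogeneity and monotonicity, PN = (p₁ − p₀) / p₁.
PN = (0.152 − 0.0188) / 0.152 = 0.1332 / 0.152 ≈ 0.8763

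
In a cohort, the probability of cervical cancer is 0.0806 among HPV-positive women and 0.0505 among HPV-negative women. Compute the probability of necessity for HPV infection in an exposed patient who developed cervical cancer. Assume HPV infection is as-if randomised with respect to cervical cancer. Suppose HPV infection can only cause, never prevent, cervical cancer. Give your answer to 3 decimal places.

PN ≈ 0.373

Let p₁ = 0.0806, p₀ = 0.0505.
Under exogeneity and monotonicity, PN = (p₁ − p₀) / p₁.
PN = (0.0806 − 0.0505) / 0.0806 = 0.0301 / 0.0806 ≈ 0.3734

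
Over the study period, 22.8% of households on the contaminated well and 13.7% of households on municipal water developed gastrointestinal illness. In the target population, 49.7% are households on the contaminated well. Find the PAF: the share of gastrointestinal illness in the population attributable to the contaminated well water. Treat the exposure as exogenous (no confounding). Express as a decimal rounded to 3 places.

p₁ = 0.228, p₀ = 0.137.
Overall risk P(Y=1) = π·p₁ + (1−π)·p₀ = 0.497×0.228 + 0.503×0.137 = 0.18223.
Under exogeneity, PAF = [P(Y=1) − p₀] / P(Y=1).
PAF = (0.18223 − 0.137) / 0.18223 ≈ 0.2482

PAF ≈ 0.248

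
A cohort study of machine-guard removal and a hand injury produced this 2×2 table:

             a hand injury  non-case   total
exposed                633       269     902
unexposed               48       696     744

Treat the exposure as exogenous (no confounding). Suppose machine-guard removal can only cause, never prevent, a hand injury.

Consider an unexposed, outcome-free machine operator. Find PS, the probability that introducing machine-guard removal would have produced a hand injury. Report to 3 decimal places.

p₁ = P(outcome | exposed) = 633/902 = 0.70177
p₀ = P(outcome | unexposed) = 48/744 = 0.064516
Under exogeneity and monotonicity, PS = (p₁ − p₀)/(1 − p₀).
PS = (0.70177 − 0.064516) / 0.93548 ≈ 0.6812

PS ≈ 0.681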